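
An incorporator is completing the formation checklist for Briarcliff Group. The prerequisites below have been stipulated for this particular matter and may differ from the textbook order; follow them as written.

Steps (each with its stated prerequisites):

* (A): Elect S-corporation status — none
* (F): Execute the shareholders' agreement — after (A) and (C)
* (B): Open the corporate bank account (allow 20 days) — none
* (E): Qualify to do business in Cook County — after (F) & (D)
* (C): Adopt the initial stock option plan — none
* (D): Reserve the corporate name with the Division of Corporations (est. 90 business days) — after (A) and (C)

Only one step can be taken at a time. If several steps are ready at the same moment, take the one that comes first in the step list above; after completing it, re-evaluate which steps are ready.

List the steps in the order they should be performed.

Nothing is required for (A), (B) and (C). (A) is listed earlier → (A) first.
(B) and (C) are both available; (B) is listed earlier → (B).
(C) is the only step now ready → (C).
Now (F) and (D) have their prerequisites met. (F) is listed earlier, so (F) next.
Next only (D) has its prerequisites met → (D).
(E) needed (F) and (D), now all done → (E).

(A), (B), (C), (F), (D), (E)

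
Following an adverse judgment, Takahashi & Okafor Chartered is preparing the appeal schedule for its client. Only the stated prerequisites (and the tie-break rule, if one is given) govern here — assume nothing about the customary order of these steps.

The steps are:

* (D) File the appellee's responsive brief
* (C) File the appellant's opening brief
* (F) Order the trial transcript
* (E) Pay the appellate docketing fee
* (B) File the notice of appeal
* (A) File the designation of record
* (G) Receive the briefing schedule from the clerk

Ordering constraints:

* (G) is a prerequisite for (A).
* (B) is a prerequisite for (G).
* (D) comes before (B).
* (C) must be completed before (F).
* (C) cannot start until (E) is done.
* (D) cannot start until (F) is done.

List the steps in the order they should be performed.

(E) is the only step with nothing outstanding, so it goes first.
That leaves (C) as the only ready step → (C).
(F) is the only step now ready → (F).
Next only (D) has its prerequisites met → (D).
Next only (B) has its prerequisites met → (B).
(G) needed (B), now all done → (G).
(A) needed (G), now all done → (A).

(E) (C) (F) (D) (B) (G) (A)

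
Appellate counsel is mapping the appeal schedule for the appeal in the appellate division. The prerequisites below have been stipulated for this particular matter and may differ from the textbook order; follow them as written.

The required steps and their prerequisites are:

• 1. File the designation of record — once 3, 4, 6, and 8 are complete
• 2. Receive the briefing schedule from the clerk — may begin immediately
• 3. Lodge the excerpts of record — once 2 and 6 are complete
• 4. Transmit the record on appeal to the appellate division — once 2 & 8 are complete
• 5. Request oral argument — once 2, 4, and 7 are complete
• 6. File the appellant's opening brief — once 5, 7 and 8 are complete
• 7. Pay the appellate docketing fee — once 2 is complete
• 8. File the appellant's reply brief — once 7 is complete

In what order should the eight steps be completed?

2 → 7 → 8 → 4 → 5 → 6 → 3 → 1

2 is the only step with nothing outstanding, so it goes first.
7 needed 2, now all done → 7.
Next only 8 has its prerequisites met → 8.
That leaves 4 as the only ready step → 4.
Next only 5 has its prerequisites met → 5.
6 needed 5, 7 and 8, now all done → 6.
That leaves 3 as the only ready step → 3.
1 needed 3, 4, 6 and 8, now all done → 1.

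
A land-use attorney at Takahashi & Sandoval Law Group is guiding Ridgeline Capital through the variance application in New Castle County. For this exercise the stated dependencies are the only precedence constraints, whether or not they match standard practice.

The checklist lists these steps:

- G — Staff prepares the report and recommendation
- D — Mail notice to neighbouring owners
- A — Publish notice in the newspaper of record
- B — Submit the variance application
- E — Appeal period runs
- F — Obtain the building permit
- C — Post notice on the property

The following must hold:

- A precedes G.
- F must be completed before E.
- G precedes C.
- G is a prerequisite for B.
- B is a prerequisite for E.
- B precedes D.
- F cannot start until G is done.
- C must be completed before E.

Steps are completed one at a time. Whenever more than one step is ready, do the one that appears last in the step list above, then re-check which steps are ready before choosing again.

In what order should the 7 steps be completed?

A, G, C, F, B, E, D

A has no prerequisites → A first.
G needed A, now all done → G.
Ready: C, F and B. C is listed later → C.
Now F and B have their prerequisites met. F is listed later, so F next.
B needed G, now all done → B.
Ready: E and D. E is listed later → E.
D needed B, now all done → D.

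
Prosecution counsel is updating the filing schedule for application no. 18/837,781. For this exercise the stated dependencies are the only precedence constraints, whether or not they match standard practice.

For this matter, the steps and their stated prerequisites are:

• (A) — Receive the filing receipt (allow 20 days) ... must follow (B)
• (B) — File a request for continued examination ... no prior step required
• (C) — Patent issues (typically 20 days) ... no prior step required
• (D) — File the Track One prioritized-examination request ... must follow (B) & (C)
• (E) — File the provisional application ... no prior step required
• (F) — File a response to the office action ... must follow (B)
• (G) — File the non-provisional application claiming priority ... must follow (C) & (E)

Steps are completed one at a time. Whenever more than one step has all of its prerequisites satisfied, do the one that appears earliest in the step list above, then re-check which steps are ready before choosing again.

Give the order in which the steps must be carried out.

(B), (A), (C), (D), (E), (F), (G)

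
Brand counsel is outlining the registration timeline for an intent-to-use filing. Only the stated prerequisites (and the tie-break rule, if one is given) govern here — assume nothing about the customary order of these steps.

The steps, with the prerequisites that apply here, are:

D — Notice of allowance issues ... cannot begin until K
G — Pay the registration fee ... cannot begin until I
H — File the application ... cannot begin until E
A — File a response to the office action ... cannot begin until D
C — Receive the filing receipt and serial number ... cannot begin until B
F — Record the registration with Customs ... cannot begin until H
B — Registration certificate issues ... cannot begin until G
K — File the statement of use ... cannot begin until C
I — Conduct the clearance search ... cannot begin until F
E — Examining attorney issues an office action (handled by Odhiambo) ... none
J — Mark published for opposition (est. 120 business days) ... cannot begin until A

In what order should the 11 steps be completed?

E, H, F, I, G, B, C, K, D, A, J

E has no prerequisites → E first.
H is the only step now ready → H.
That leaves F as the only ready step → F.
I needed F, now all done → I.
Next only G has its prerequisites met → G.
Next only B has its prerequisites met → B.
Next only C has its prerequisites met → C.
K needed C, now all done → K.
D needed K, now all done → D.
That leaves A as the only ready step → A.
Next only J has its prerequisites met → J.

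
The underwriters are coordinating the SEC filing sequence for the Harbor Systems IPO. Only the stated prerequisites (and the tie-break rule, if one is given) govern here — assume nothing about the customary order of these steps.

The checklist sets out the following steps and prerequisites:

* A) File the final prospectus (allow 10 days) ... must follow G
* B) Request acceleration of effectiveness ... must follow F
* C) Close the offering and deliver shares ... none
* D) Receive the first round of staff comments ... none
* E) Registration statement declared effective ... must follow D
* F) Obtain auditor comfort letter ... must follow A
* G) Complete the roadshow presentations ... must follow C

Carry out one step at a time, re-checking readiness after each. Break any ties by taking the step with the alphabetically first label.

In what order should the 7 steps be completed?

C and D have no prerequisites; C has the earlier label, so C is first.
Ready: D and G. D has the earlier label → D.
E now also ready, so the ready set is {E, G}; E has the earlier label → E.
G needed C, now all done → G.
A needed G, now all done → A.
F needed A, now all done → F.
B is the only step now ready → B.

C → D → E → G → A → F → B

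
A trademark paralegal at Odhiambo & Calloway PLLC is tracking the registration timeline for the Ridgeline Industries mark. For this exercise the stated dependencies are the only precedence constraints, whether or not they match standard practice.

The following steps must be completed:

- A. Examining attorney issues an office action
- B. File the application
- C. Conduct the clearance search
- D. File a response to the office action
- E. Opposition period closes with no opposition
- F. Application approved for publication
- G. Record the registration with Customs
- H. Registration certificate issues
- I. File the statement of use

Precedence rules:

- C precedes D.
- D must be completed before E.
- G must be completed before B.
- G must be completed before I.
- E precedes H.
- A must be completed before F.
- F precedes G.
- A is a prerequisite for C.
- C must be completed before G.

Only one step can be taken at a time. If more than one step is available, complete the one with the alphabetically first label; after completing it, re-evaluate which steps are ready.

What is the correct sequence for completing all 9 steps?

A → C → D → E → F → G → B → H → I

Only A has no prerequisites, so it is first.
Ready: C and F. C has the earlier label → C.
D and F are both available; D has the earlier label → D.
E and F are both available; E has the earlier label → E.
H now also ready, so the ready set is {F, H}; F has the earlier label → F.
G and H are both available; G has the earlier label → G.
Now B, H and I have their prerequisites met. B has the earlier label, so B next.
H and I are both available; H has the earlier label → H.
I needed G, now all done → I.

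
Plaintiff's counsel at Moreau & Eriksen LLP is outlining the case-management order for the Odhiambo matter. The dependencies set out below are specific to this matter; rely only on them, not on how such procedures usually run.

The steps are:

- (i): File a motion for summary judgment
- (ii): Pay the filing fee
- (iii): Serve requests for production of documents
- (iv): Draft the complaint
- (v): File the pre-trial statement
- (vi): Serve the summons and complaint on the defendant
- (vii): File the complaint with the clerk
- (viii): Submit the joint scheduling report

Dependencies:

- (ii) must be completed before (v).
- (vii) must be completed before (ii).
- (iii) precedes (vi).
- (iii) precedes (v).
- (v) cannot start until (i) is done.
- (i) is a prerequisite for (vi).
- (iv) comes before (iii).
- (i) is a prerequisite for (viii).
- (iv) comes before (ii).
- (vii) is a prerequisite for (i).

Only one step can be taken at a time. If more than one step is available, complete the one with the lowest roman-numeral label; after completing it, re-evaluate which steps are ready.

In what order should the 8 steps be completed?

(iv), (iii), (vii), (i), (ii), (v), (vi), (viii)

Nothing is required for (iv) and (vii). (iv) has the earlier label → (iv) first.
Ready: (iii) and (vii). (iii) has the earlier label → (iii).
(vii) is the only step now ready → (vii).
Ready: (i) and (ii). (i) has the earlier label → (i).
Ready: (ii), (vi) and (viii). (ii) has the earlier label → (ii).
(v) now also ready, so the ready set is {(v), (vi), (viii)}; (v) has the earlier label → (v).
(vi) and (viii) are both available; (vi) has the earlier label → (vi).
(viii) is the only step now ready → (viii).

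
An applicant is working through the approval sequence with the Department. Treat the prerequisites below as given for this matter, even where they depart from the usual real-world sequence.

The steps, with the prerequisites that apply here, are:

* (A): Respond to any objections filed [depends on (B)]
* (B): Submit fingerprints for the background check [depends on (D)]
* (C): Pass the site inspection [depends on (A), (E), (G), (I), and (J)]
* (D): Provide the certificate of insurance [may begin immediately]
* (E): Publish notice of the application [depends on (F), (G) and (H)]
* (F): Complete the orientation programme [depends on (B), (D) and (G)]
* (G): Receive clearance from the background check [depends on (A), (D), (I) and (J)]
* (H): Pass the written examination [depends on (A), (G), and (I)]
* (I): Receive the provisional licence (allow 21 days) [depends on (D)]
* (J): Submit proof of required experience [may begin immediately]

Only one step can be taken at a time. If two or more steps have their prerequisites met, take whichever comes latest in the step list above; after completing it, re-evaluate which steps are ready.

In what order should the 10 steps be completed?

(J) and (D) have no prerequisites; (J) is listed later, so (J) is first.
Next only (D) has its prerequisites met → (D).
Ready: (I) and (B). (I) is listed later → (I).
(B) is the only step now ready → (B).
(A) is the only step now ready → (A).
(G) needed (J), (I), (D) and (A), now all done → (G).
(H) and (F) are both available; (H) is listed later → (H).
(F) is the only step now ready → (F).
Next only (E) has its prerequisites met → (E).
(C) needed (J), (I), (G), (E) and (A), now all done → (C).

(J), (D), (I), (B), (A), (G), (H), (F), (E), (C)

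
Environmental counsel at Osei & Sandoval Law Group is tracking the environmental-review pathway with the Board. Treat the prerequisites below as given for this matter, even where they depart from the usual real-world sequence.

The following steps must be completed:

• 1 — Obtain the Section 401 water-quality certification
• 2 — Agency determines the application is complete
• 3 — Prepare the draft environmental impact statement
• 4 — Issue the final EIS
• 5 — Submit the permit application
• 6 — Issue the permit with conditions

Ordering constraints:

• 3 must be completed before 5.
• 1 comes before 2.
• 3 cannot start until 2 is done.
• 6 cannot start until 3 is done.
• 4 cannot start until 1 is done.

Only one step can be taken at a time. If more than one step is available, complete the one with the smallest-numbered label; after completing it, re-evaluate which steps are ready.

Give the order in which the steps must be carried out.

1 → 2 → 3 → 4 → 5 → 6

1 is the only step with nothing outstanding, so it goes first.
Now 2 and 4 have their prerequisites met. 2 has the earlier label, so 2 next.
3 now also ready, so the ready set is {3, 4}; 3 has the earlier label → 3.
5 and 6 now also ready, so the ready set is {4, 5, 6}; 4 has the earlier label → 4.
Ready: 5 and 6. 5 has the earlier label → 5.
6 needed 3, now all done → 6.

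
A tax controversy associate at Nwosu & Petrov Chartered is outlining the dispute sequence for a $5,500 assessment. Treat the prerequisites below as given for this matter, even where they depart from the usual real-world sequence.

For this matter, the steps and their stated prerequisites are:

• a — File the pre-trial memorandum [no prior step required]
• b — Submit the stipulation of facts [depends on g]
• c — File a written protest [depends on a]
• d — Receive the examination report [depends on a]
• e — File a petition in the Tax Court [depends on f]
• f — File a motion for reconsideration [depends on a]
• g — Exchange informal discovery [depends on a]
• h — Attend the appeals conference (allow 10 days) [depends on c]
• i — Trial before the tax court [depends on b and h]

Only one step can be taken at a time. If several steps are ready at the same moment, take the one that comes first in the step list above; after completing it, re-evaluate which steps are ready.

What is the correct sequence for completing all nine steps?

Only a has no prerequisites, so it is first.
Ready: c, d, f and g. c is listed earlier → c.
d, f, g and h are all available; d is listed earlier → d.
Now f, g and h have their prerequisites met. f is listed earlier, so f next.
e, g and h are all available; e is listed earlier → e.
Ready: g and h. g is listed earlier → g.
Now b and h have their prerequisites met. b is listed earlier, so b next.
h needed c, now all done → h.
Next only i has its prerequisites met → i.

a c d f e g b h i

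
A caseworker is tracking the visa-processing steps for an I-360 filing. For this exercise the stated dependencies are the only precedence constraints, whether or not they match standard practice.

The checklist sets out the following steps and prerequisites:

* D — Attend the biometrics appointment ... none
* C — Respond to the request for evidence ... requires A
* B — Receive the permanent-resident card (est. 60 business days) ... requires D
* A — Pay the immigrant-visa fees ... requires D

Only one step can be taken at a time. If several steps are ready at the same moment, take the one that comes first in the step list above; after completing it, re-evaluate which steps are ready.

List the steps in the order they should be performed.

D has no prerequisites → D first.
Now B and A have their prerequisites met. B is listed earlier, so B next.
A is the only step now ready → A.
That leaves C as the only ready step → C.

D → B → A → C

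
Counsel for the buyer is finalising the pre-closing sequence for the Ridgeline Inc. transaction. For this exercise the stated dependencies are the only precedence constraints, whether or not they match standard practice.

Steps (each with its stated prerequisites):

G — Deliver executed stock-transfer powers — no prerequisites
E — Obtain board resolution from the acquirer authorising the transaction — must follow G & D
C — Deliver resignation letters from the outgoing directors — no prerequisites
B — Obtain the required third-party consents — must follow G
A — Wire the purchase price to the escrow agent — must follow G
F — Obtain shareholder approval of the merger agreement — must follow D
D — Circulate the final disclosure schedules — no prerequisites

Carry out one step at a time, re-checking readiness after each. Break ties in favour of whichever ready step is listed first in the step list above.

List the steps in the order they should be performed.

G → C → B → A → D → E → F

Nothing is required for G, C and D. G is listed earlier → G first.
B and A now also ready, so the ready set is {C, B, A, D}; C is listed earlier → C.
Ready: B, A and D. B is listed earlier → B.
A and D are both available; A is listed earlier → A.
Next only D has its prerequisites met → D.
E and F are both available; E is listed earlier → E.
F is the only step now ready → F.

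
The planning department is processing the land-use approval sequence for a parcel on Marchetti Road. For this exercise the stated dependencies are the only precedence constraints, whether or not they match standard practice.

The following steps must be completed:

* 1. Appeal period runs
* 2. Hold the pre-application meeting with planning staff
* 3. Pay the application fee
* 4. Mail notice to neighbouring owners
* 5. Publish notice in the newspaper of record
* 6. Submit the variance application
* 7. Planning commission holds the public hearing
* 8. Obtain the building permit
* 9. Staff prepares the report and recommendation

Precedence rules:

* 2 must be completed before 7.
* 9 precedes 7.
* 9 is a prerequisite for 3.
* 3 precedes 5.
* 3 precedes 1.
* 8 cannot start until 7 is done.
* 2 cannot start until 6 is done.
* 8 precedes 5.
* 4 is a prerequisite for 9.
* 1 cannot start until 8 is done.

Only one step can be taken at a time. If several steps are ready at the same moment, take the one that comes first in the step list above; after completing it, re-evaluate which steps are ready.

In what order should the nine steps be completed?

4 → 6 → 2 → 9 → 3 → 7 → 8 → 1 → 5

Nothing is required for 4 and 6. 4 is listed earlier → 4 first.
Now 6 and 9 have their prerequisites met. 6 is listed earlier, so 6 next.
2 now also ready, so the ready set is {2, 9}; 2 is listed earlier → 2.
That leaves 9 as the only ready step → 9.
3 and 7 are both available; 3 is listed earlier → 3.
That leaves 7 as the only ready step → 7.
8 needed 7, now all done → 8.
Now 1 and 5 have their prerequisites met. 1 is listed earlier, so 1 next.
That leaves 5 as the only ready step → 5.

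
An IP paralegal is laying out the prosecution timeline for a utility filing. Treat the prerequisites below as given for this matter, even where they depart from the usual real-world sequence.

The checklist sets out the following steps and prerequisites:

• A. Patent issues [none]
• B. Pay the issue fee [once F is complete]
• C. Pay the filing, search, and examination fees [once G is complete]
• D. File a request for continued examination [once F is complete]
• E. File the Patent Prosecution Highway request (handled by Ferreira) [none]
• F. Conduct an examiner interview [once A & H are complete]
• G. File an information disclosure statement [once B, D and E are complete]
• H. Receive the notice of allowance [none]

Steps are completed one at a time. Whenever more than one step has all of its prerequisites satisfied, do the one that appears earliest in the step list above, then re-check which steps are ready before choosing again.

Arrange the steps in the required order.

A → E → H → F → B → D → G → C

Nothing is required for A, E and H. A is listed earlier → A first.
Ready: E and H. E is listed earlier → E.
That leaves H as the only ready step → H.
Next only F has its prerequisites met → F.
Now B and D have their prerequisites met. B is listed earlier, so B next.
D needed F, now all done → D.
Next only G has its prerequisites met → G.
C is the only step now ready → C.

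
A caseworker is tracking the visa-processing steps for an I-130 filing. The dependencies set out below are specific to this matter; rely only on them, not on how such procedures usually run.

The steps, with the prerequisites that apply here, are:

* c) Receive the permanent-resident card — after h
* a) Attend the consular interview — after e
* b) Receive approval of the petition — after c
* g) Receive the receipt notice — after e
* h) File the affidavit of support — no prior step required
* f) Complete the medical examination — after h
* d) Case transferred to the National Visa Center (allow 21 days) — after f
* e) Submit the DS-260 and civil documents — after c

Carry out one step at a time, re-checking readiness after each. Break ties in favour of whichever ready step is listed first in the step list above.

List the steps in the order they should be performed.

h has no prerequisites → h first.
Now c and f have their prerequisites met. c is listed earlier, so c next.
Now b, f and e have their prerequisites met. b is listed earlier, so b next.
f and e are both available; f is listed earlier → f.
Now d and e have their prerequisites met. d is listed earlier, so d next.
e needed c, now all done → e.
Ready: a and g. a is listed earlier → a.
g is the only step now ready → g.

h, c, b, f, d, e, a, g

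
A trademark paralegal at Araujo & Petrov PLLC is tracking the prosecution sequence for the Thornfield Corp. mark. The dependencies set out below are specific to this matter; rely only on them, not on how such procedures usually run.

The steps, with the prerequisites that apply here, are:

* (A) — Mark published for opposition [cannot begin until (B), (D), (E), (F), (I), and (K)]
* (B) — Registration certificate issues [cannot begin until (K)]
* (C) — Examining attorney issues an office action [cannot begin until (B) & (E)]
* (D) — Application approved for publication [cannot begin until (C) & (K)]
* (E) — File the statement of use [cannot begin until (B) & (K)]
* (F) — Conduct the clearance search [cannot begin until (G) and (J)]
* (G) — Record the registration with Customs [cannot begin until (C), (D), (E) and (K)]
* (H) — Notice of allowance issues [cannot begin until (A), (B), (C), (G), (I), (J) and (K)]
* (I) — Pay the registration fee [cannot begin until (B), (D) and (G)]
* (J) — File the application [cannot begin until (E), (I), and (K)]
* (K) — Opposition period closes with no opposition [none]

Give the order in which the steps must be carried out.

(K) (B) (E) (C) (D) (G) (I) (J) (F) (A) (H)

(K) has no prerequisites → (K) first.
(B) needed (K), now all done → (B).
(E) needed (B) and (K), now all done → (E).
That leaves (C) as the only ready step → (C).
(D) is the only step now ready → (D).
Next only (G) has its prerequisites met → (G).
That leaves (I) as the only ready step → (I).
That leaves (J) as the only ready step → (J).
Next only (F) has its prerequisites met → (F).
That leaves (A) as the only ready step → (A).
(H) needed (A), (B), (C), (G), (I), (J) and (K), now all done → (H).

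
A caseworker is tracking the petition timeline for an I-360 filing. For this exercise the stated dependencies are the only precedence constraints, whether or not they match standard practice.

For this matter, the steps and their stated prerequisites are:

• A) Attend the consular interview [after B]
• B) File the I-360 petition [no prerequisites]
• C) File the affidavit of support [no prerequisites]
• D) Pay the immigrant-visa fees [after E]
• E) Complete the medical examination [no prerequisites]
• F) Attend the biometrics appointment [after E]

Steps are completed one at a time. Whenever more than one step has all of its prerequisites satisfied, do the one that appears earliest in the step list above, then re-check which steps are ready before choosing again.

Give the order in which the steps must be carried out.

B → A → C → E → D → F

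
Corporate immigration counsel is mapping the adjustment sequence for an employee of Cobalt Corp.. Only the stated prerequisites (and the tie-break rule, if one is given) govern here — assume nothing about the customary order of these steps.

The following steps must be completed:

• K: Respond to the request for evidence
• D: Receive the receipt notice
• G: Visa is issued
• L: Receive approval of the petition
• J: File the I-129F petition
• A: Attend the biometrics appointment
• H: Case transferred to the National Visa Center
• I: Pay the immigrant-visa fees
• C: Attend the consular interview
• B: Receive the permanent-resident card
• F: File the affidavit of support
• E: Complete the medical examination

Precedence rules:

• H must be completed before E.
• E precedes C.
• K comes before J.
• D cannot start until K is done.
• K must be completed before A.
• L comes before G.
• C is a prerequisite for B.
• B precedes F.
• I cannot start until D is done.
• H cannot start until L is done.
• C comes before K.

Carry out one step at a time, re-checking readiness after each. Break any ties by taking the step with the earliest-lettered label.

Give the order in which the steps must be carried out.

L, G, H, E, C, B, F, K, A, D, I, J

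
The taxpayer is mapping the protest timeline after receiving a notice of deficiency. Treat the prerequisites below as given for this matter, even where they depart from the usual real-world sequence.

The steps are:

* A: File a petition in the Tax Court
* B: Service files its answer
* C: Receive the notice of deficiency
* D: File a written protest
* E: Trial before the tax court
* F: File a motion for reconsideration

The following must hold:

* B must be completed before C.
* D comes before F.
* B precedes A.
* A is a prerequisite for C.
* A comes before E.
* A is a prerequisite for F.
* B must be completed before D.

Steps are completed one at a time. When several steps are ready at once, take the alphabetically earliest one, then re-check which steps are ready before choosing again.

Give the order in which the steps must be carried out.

Only B has no prerequisites, so it is first.
A and D are both available; A has the earlier label → A.
C and E now also ready, so the ready set is {C, D, E}; C has the earlier label → C.
Ready: D and E. D has the earlier label → D.
F now also ready, so the ready set is {E, F}; E has the earlier label → E.
F needed A and D, now all done → F.

B → A → C → D → E → F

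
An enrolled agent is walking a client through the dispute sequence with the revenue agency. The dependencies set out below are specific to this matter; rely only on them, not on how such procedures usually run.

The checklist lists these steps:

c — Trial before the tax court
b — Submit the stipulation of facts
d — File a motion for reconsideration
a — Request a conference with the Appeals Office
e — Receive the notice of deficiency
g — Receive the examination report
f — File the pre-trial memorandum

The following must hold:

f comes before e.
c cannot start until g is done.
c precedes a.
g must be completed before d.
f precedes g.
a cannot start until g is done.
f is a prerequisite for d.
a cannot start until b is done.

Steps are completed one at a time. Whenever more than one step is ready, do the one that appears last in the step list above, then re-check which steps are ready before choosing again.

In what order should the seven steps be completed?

Nothing is required for f and b. f is listed later → f first.
Now g, e and b have their prerequisites met. g is listed later, so g next.
d and c now also ready, so the ready set is {e, d, b, c}; e is listed later → e.
Ready: d, b and c. d is listed later → d.
Ready: b and c. b is listed later → b.
Next only c has its prerequisites met → c.
a needed g, b and c, now all done → a.

f, g, e, d, b, c, a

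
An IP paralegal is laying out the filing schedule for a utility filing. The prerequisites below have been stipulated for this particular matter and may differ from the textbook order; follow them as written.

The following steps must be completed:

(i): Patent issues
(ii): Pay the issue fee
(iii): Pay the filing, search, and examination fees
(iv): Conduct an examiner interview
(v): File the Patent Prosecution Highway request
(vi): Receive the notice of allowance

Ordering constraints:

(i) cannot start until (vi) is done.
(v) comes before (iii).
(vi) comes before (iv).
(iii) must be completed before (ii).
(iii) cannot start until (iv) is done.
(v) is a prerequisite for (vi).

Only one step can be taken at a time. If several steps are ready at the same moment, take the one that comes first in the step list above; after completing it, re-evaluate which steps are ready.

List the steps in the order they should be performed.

(v) is the only step with nothing outstanding, so it goes first.
(vi) is the only step now ready → (vi).
(i) and (iv) are both available; (i) is listed earlier → (i).
(iv) is the only step now ready → (iv).
Next only (iii) has its prerequisites met → (iii).
Next only (ii) has its prerequisites met → (ii).

(v) (vi) (i) (iv) (iii) (ii)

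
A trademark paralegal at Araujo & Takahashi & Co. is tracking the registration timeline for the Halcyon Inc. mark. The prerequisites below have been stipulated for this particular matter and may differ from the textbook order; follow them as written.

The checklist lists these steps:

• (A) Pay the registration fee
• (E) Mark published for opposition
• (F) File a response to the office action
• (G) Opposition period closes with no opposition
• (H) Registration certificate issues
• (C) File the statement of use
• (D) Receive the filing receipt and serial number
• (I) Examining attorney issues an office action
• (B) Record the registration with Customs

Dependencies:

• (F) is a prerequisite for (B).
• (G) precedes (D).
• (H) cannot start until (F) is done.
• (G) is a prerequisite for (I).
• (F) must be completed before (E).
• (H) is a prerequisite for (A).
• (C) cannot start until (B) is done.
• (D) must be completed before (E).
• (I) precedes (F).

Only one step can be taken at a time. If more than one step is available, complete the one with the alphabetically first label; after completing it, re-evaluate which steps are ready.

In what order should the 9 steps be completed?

(G) → (D) → (I) → (F) → (B) → (C) → (E) → (H) → (A)

(G) is the only step with nothing outstanding, so it goes first.
Ready: (D) and (I). (D) has the earlier label → (D).
(I) needed (G), now all done → (I).
(F) is the only step now ready → (F).
Ready: (B), (E) and (H). (B) has the earlier label → (B).
(C) now also ready, so the ready set is {(C), (E), (H)}; (C) has the earlier label → (C).
Ready: (E) and (H). (E) has the earlier label → (E).
That leaves (H) as the only ready step → (H).
(A) needed (H), now all done → (A).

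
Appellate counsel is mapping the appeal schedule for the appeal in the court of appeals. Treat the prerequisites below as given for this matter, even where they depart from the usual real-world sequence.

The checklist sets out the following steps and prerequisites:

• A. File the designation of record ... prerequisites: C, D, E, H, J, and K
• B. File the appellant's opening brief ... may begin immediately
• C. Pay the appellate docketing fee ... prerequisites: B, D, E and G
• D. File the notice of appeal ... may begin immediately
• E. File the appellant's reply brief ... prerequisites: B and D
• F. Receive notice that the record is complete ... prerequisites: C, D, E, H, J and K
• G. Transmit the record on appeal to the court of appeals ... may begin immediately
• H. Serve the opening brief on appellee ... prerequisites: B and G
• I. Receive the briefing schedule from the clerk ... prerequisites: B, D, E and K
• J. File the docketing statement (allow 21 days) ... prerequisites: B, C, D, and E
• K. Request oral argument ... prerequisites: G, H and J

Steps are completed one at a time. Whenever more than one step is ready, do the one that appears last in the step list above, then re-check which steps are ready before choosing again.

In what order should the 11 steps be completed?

G → D → B → H → E → C → J → K → I → F → A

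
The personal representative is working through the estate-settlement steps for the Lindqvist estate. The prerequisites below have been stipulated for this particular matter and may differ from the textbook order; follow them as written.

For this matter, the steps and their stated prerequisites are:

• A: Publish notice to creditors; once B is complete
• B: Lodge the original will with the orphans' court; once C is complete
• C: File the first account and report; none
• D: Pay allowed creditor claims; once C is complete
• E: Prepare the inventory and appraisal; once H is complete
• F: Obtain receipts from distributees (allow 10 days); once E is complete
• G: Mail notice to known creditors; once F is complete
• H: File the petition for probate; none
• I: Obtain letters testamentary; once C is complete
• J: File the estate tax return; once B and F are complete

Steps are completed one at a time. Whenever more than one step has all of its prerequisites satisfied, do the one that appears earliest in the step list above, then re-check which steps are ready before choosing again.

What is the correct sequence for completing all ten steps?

C, B, A, D, H, E, F, G, I, J

C and H have no prerequisites; C is listed earlier, so C is first.
B, D and I now also ready, so the ready set is {B, D, H, I}; B is listed earlier → B.
Now A, D, H and I have their prerequisites met. A is listed earlier, so A next.
Now D, H and I have their prerequisites met. D is listed earlier, so D next.
Now H and I have their prerequisites met. H is listed earlier, so H next.
Now E and I have their prerequisites met. E is listed earlier, so E next.
F now also ready, so the ready set is {F, I}; F is listed earlier → F.
G and J now also ready, so the ready set is {G, I, J}; G is listed earlier → G.
I and J are both available; I is listed earlier → I.
J is the only step now ready → J.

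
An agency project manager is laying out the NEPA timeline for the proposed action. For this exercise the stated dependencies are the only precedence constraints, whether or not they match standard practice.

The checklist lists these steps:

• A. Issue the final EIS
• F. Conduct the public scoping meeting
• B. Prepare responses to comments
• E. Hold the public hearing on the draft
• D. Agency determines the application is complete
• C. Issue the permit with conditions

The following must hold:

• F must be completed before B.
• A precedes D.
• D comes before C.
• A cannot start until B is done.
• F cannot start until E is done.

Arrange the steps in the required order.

E has no prerequisites → E first.
F needed E, now all done → F.
B needed F, now all done → B.
A is the only step now ready → A.
D needed A, now all done → D.
C needed D, now all done → C.

E F B A D C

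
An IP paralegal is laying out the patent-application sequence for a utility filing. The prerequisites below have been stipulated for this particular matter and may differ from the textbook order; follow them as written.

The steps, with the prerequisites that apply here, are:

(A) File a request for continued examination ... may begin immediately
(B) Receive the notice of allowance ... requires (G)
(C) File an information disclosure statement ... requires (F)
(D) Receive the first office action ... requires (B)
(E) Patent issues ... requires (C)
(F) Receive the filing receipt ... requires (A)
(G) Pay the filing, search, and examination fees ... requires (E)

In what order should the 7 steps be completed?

(A) has no prerequisites → (A) first.
(F) needed (A), now all done → (F).
That leaves (C) as the only ready step → (C).
(E) needed (C), now all done → (E).
Next only (G) has its prerequisites met → (G).
(B) needed (G), now all done → (B).
(D) is the only step now ready → (D).

(A) → (F) → (C) → (E) → (G) → (B) → (D)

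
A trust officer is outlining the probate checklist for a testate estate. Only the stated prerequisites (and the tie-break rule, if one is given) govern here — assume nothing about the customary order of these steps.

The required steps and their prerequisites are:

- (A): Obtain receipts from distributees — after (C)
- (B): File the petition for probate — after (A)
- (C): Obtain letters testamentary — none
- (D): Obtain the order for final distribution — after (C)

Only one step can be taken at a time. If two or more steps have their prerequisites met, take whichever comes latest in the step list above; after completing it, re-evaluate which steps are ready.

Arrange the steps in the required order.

(C) → (D) → (A) → (B)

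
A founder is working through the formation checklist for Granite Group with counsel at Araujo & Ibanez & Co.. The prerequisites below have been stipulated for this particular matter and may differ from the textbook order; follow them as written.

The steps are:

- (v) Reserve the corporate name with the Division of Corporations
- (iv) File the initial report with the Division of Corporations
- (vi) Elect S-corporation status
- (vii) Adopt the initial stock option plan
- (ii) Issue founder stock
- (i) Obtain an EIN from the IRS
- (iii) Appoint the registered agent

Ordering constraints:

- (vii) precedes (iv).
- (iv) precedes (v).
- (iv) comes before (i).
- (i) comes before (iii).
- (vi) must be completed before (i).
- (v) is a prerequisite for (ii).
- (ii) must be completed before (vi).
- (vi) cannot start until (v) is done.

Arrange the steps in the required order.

(vii) is the only step with nothing outstanding, so it goes first.
That leaves (iv) as the only ready step → (iv).
(v) needed (iv), now all done → (v).
(ii) needed (v), now all done → (ii).
(vi) needed (v) and (ii), now all done → (vi).
That leaves (i) as the only ready step → (i).
(iii) needed (i), now all done → (iii).

(vii) → (iv) → (v) → (ii) → (vi) → (i) → (iii)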